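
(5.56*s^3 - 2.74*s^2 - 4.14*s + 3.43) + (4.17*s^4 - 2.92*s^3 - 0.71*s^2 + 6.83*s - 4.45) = 4.17*s^4 + 2.64*s^3 - 3.45*s^2 + 2.69*s - 1.02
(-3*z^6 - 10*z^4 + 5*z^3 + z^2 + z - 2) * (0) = 0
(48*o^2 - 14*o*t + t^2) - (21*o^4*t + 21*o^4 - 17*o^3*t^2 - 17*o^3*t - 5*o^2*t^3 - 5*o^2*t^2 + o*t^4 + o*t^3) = -21*o^4*t - 21*o^4 + 17*o^3*t^2 + 17*o^3*t + 5*o^2*t^3 + 5*o^2*t^2 + 48*o^2 - o*t^4 - o*t^3 - 14*o*t + t^2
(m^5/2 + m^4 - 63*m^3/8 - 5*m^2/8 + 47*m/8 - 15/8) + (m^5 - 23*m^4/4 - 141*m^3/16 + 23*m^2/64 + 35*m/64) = 3*m^5/2 - 19*m^4/4 - 267*m^3/16 - 17*m^2/64 + 411*m/64 - 15/8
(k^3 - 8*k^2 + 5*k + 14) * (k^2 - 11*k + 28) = k^5 - 19*k^4 + 121*k^3 - 265*k^2 - 14*k + 392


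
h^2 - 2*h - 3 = (h - 3)*(h + 1)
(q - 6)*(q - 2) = q^2 - 8*q + 12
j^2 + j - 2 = (j - 1)*(j + 2)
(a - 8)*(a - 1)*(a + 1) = a^3 - 8*a^2 - a + 8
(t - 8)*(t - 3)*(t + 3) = t^3 - 8*t^2 - 9*t + 72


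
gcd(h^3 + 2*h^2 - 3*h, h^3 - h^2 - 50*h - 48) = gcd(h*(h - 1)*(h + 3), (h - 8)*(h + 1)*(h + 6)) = 1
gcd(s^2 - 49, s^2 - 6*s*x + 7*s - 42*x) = s + 7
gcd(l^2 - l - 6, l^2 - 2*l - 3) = l - 3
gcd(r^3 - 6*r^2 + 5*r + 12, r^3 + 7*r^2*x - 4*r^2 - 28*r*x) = r - 4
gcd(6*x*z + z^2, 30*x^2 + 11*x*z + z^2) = 6*x + z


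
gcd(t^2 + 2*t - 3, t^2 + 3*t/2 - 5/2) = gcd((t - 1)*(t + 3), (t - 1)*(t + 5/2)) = t - 1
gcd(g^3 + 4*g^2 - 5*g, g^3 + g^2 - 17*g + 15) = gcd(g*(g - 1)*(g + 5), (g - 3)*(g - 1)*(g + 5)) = g^2 + 4*g - 5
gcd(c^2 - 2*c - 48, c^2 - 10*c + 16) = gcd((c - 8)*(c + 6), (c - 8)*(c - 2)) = c - 8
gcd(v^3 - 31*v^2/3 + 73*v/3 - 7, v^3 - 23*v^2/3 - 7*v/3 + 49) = v^2 - 10*v + 21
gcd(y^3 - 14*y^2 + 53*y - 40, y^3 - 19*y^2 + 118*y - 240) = y^2 - 13*y + 40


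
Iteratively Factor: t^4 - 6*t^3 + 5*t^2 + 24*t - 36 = (t - 3)*(t^3 - 3*t^2 - 4*t + 12) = (t - 3)*(t - 2)*(t^2 - t - 6) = (t - 3)^2*(t - 2)*(t + 2)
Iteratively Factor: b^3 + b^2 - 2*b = (b + 2)*(b^2 - b) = b*(b + 2)*(b - 1)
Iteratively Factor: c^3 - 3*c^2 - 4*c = (c - 4)*(c^2 + c) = (c - 4)*(c + 1)*(c)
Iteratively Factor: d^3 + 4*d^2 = (d + 4)*(d^2) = d*(d + 4)*(d)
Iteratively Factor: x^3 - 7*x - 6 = (x - 3)*(x^2 + 3*x + 2) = (x - 3)*(x + 1)*(x + 2)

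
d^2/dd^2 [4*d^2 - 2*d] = 8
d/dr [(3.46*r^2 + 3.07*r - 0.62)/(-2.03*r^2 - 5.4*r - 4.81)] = (-12.4519*r^2 - 35.8024*r - 18.1147)/(4.1209*r^4 + 21.924*r^3 + 48.6886*r^2 + 51.948*r + 23.1361)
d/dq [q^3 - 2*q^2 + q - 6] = 3*q^2 - 4*q + 1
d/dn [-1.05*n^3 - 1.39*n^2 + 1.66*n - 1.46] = -3.15*n^2 - 2.78*n + 1.66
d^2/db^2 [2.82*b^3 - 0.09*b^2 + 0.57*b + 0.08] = 16.92*b - 0.18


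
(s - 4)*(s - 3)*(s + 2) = s^3 - 5*s^2 - 2*s + 24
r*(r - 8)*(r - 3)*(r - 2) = r^4 - 13*r^3 + 46*r^2 - 48*r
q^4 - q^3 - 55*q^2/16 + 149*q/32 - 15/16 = (q - 3/2)*(q - 5/4)*(q - 1/4)*(q + 2)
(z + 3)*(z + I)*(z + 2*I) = z^3 + 3*z^2 + 3*I*z^2 - 2*z + 9*I*z - 6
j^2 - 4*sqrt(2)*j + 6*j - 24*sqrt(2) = (j + 6)*(j - 4*sqrt(2))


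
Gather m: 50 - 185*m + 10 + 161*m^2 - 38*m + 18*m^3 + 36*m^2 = 18*m^3 + 197*m^2 - 223*m + 60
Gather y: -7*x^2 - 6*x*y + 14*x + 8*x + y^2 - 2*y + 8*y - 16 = -7*x^2 + 22*x + y^2 + y*(6 - 6*x) - 16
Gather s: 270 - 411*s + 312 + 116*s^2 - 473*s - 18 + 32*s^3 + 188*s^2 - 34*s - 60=32*s^3 + 304*s^2 - 918*s + 504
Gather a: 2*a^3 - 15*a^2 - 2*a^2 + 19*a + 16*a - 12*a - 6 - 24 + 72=2*a^3 - 17*a^2 + 23*a + 42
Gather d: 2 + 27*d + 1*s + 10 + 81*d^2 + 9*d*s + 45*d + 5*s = 81*d^2 + d*(9*s + 72) + 6*s + 12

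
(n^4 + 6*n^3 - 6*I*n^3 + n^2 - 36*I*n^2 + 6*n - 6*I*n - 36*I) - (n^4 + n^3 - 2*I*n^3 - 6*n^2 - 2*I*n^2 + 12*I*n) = 5*n^3 - 4*I*n^3 + 7*n^2 - 34*I*n^2 + 6*n - 18*I*n - 36*I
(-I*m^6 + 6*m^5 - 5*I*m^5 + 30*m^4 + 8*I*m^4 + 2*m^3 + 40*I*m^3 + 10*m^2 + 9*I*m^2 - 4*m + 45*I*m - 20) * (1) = -I*m^6 + 6*m^5 - 5*I*m^5 + 30*m^4 + 8*I*m^4 + 2*m^3 + 40*I*m^3 + 10*m^2 + 9*I*m^2 - 4*m + 45*I*m - 20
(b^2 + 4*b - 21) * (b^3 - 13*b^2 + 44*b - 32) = b^5 - 9*b^4 - 29*b^3 + 417*b^2 - 1052*b + 672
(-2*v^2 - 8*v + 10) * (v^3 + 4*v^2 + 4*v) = -2*v^5 - 16*v^4 - 30*v^3 + 8*v^2 + 40*v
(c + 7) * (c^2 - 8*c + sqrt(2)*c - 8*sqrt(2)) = c^3 - c^2 + sqrt(2)*c^2 - 56*c - sqrt(2)*c - 56*sqrt(2)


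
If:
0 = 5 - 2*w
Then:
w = 5/2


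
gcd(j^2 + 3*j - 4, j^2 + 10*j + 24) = j + 4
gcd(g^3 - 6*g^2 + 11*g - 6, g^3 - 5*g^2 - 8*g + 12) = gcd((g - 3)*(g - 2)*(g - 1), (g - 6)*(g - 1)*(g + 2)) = g - 1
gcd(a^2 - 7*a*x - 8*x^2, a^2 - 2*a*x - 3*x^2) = a + x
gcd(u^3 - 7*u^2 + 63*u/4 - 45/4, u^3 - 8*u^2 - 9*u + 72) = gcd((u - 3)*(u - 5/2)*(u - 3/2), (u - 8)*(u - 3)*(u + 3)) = u - 3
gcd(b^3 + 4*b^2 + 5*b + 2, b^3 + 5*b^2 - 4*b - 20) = b + 2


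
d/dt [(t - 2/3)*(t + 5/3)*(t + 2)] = 3*t^2 + 6*t + 8/9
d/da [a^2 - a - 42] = 2*a - 1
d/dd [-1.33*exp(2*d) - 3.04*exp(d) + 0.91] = (-2.66*exp(d) - 3.04)*exp(d)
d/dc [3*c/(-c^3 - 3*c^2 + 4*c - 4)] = 3*(2*c^3 + 3*c^2 - 4)/(c^6 + 6*c^5 + c^4 - 16*c^3 + 40*c^2 - 32*c + 16)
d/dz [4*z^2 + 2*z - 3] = 8*z + 2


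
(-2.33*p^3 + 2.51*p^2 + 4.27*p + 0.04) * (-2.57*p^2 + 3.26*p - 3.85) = 5.9881*p^5 - 14.0465*p^4 + 6.1792*p^3 + 4.1539*p^2 - 16.3091*p - 0.154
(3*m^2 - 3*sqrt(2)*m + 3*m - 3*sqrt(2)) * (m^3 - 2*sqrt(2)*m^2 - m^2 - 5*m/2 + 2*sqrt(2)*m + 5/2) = 3*m^5 - 9*sqrt(2)*m^4 + 3*m^3/2 + 33*sqrt(2)*m^2/2 - 9*m/2 - 15*sqrt(2)/2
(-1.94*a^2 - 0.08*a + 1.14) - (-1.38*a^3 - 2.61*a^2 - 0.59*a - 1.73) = 1.38*a^3 + 0.67*a^2 + 0.51*a + 2.87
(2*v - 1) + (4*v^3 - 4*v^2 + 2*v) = 4*v^3 - 4*v^2 + 4*v - 1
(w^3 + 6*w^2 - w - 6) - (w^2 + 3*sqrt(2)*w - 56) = w^3 + 5*w^2 - 3*sqrt(2)*w - w + 50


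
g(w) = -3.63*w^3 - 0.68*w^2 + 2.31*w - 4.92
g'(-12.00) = -1549.53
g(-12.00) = 6142.08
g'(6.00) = -397.89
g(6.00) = -799.62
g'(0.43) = -0.29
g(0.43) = -4.34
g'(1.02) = -10.41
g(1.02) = -7.12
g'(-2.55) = -65.03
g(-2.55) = 44.96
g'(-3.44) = -121.88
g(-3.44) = 126.86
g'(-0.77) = -3.10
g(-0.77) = -5.44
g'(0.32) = 0.76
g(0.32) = -4.37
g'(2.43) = -65.30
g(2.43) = -55.41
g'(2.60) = -74.84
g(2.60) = -67.31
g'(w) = -10.89*w^2 - 1.36*w + 2.31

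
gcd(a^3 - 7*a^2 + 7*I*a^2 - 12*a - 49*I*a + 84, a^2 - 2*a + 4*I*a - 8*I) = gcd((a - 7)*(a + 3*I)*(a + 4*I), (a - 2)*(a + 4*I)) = a + 4*I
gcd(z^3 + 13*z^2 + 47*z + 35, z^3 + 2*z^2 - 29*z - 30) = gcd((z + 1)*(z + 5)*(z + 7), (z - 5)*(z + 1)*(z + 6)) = z + 1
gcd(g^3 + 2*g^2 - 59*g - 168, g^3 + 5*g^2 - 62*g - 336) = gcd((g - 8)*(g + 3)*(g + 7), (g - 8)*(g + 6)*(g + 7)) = g^2 - g - 56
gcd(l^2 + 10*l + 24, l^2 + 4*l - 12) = l + 6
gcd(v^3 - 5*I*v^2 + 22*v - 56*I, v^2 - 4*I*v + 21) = v - 7*I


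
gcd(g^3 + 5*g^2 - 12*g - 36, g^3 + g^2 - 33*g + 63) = g - 3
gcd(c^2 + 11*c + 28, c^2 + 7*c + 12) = c + 4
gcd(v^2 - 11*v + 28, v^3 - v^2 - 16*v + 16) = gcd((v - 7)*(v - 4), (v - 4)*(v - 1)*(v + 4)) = v - 4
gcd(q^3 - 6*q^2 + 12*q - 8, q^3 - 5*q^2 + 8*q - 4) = q^2 - 4*q + 4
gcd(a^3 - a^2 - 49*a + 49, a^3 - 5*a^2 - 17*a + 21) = a^2 - 8*a + 7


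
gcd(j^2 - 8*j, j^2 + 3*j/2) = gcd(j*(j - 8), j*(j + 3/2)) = j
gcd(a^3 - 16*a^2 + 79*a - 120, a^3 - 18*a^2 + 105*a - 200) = a^2 - 13*a + 40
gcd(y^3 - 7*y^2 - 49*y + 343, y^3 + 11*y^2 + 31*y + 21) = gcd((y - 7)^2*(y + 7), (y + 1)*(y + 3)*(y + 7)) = y + 7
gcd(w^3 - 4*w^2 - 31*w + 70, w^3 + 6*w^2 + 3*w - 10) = w + 5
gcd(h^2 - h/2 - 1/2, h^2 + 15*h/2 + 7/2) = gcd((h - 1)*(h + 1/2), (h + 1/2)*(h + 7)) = h + 1/2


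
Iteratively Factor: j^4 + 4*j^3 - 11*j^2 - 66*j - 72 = (j + 3)*(j^3 + j^2 - 14*j - 24) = (j + 3)^2*(j^2 - 2*j - 8) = (j - 4)*(j + 3)^2*(j + 2)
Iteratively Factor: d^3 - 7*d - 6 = (d + 1)*(d^2 - d - 6) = (d - 3)*(d + 1)*(d + 2)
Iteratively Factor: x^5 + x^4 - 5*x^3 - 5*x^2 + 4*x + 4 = (x + 1)*(x^4 - 5*x^2 + 4) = (x - 1)*(x + 1)*(x^3 + x^2 - 4*x - 4) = (x - 1)*(x + 1)^2*(x^2 - 4) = (x - 2)*(x - 1)*(x + 1)^2*(x + 2)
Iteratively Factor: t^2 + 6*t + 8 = (t + 2)*(t + 4)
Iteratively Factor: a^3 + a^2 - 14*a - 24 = (a + 2)*(a^2 - a - 12) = (a - 4)*(a + 2)*(a + 3)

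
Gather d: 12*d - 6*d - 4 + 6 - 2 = 6*d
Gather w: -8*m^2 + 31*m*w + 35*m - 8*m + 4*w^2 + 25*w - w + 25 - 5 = -8*m^2 + 27*m + 4*w^2 + w*(31*m + 24) + 20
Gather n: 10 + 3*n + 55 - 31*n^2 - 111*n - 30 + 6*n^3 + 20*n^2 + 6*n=6*n^3 - 11*n^2 - 102*n + 35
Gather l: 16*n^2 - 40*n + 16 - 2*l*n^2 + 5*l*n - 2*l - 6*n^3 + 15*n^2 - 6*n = l*(-2*n^2 + 5*n - 2) - 6*n^3 + 31*n^2 - 46*n + 16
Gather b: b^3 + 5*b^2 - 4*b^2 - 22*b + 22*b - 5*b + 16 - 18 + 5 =b^3 + b^2 - 5*b + 3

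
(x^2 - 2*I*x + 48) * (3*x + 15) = 3*x^3 + 15*x^2 - 6*I*x^2 + 144*x - 30*I*x + 720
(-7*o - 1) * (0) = 0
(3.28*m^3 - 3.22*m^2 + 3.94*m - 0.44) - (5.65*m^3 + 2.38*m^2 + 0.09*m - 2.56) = -2.37*m^3 - 5.6*m^2 + 3.85*m + 2.12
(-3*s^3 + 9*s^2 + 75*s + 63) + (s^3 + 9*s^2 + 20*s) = -2*s^3 + 18*s^2 + 95*s + 63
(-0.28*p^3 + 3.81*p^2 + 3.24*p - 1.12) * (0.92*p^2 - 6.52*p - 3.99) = -0.2576*p^5 + 5.3308*p^4 - 20.7432*p^3 - 37.3571*p^2 - 5.6252*p + 4.4688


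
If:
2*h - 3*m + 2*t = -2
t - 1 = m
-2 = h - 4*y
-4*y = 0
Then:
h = -2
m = 0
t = 1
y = 0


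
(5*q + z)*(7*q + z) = 35*q^2 + 12*q*z + z^2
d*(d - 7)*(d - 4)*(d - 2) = d^4 - 13*d^3 + 50*d^2 - 56*d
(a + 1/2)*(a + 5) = a^2 + 11*a/2 + 5/2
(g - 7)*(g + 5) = g^2 - 2*g - 35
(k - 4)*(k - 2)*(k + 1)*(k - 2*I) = k^4 - 5*k^3 - 2*I*k^3 + 2*k^2 + 10*I*k^2 + 8*k - 4*I*k - 16*I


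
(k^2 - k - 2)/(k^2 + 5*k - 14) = (k + 1)/(k + 7)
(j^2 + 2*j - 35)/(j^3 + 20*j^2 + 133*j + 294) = (j - 5)/(j^2 + 13*j + 42)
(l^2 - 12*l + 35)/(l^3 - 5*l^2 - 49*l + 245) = 1/(l + 7)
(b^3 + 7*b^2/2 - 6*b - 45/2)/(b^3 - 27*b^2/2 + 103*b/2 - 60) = (b^2 + 6*b + 9)/(b^2 - 11*b + 24)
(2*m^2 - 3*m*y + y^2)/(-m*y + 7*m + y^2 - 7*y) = (-2*m + y)/(y - 7)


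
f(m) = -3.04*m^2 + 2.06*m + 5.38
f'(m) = 2.06 - 6.08*m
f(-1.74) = -7.41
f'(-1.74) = 12.64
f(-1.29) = -2.34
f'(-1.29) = 9.90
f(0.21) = 5.68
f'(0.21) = 0.78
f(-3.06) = -29.39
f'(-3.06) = 20.66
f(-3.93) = -49.67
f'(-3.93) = 25.95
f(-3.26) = -33.64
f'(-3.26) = 21.88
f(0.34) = 5.73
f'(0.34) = -0.01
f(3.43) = -23.32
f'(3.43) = -18.79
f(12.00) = -407.66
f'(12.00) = -70.90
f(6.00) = -91.70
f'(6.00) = -34.42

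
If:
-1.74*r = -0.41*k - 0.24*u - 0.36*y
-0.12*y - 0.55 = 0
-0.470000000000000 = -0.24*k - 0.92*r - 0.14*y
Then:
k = 4.34360845495722 - 0.277805737292401*u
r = 0.0724710619023654*u + 0.075218084214058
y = -4.58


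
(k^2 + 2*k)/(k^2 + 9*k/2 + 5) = 2*k/(2*k + 5)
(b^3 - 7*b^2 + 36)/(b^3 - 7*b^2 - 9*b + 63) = (b^2 - 4*b - 12)/(b^2 - 4*b - 21)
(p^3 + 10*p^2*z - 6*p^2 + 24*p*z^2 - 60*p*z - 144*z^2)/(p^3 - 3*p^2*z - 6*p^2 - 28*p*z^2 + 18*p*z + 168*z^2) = (-p - 6*z)/(-p + 7*z)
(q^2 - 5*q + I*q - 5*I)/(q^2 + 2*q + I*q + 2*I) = (q - 5)/(q + 2)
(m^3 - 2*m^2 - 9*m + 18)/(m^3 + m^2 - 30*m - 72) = (m^2 - 5*m + 6)/(m^2 - 2*m - 24)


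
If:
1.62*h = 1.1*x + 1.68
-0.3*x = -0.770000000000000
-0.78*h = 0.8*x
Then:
No Solution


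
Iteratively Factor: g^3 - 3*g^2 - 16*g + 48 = (g - 4)*(g^2 + g - 12) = (g - 4)*(g - 3)*(g + 4)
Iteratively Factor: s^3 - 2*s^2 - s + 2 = (s - 2)*(s^2 - 1) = (s - 2)*(s - 1)*(s + 1)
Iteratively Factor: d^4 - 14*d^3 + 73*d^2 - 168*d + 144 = (d - 4)*(d^3 - 10*d^2 + 33*d - 36) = (d - 4)*(d - 3)*(d^2 - 7*d + 12) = (d - 4)*(d - 3)^2*(d - 4)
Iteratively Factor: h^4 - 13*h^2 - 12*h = (h + 1)*(h^3 - h^2 - 12*h) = (h + 1)*(h + 3)*(h^2 - 4*h) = (h - 4)*(h + 1)*(h + 3)*(h)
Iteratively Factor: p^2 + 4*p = (p + 4)*(p)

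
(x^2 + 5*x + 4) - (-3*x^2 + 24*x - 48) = 4*x^2 - 19*x + 52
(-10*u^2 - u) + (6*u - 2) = -10*u^2 + 5*u - 2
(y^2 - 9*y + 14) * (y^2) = y^4 - 9*y^3 + 14*y^2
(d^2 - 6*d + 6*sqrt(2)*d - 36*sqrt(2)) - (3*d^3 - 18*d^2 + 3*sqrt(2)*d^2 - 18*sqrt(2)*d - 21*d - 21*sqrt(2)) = -3*d^3 - 3*sqrt(2)*d^2 + 19*d^2 + 15*d + 24*sqrt(2)*d - 15*sqrt(2)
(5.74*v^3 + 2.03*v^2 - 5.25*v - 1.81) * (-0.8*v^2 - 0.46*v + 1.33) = -4.592*v^5 - 4.2644*v^4 + 10.9004*v^3 + 6.5629*v^2 - 6.1499*v - 2.4073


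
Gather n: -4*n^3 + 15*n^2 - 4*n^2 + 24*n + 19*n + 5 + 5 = -4*n^3 + 11*n^2 + 43*n + 10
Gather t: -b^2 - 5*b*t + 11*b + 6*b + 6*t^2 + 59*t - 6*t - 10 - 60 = -b^2 + 17*b + 6*t^2 + t*(53 - 5*b) - 70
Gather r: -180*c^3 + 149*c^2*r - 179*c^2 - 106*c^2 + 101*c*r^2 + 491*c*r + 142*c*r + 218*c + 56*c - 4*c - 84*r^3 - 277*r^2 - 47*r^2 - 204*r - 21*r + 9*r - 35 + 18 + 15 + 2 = -180*c^3 - 285*c^2 + 270*c - 84*r^3 + r^2*(101*c - 324) + r*(149*c^2 + 633*c - 216)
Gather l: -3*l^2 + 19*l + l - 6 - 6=-3*l^2 + 20*l - 12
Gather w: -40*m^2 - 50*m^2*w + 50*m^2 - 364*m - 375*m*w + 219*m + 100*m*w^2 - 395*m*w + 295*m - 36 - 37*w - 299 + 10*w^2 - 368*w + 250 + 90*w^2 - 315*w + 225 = 10*m^2 + 150*m + w^2*(100*m + 100) + w*(-50*m^2 - 770*m - 720) + 140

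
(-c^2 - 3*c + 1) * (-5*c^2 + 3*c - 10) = 5*c^4 + 12*c^3 - 4*c^2 + 33*c - 10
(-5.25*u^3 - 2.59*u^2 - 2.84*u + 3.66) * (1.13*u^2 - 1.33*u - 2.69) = -5.9325*u^5 + 4.0558*u^4 + 14.358*u^3 + 14.8801*u^2 + 2.7718*u - 9.8454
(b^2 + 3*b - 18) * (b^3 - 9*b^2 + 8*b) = b^5 - 6*b^4 - 37*b^3 + 186*b^2 - 144*b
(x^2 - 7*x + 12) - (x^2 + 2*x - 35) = 47 - 9*x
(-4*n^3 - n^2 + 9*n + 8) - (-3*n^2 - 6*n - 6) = -4*n^3 + 2*n^2 + 15*n + 14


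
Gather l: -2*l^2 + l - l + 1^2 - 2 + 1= -2*l^2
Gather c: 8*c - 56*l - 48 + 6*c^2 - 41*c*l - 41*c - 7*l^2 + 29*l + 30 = 6*c^2 + c*(-41*l - 33) - 7*l^2 - 27*l - 18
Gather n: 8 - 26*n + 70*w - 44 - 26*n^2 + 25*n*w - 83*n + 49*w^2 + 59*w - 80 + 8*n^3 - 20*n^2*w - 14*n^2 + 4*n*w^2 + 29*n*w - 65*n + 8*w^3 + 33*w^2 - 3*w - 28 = 8*n^3 + n^2*(-20*w - 40) + n*(4*w^2 + 54*w - 174) + 8*w^3 + 82*w^2 + 126*w - 144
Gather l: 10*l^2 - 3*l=10*l^2 - 3*l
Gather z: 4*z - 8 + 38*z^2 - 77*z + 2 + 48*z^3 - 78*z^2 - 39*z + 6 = 48*z^3 - 40*z^2 - 112*z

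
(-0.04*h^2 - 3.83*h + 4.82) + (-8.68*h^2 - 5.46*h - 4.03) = -8.72*h^2 - 9.29*h + 0.79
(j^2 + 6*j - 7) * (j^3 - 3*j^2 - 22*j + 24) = j^5 + 3*j^4 - 47*j^3 - 87*j^2 + 298*j - 168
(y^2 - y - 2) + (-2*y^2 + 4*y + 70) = -y^2 + 3*y + 68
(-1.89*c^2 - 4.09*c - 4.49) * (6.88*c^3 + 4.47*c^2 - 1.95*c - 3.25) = -13.0032*c^5 - 36.5875*c^4 - 45.488*c^3 - 5.9523*c^2 + 22.048*c + 14.5925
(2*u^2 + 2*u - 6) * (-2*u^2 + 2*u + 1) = -4*u^4 + 18*u^2 - 10*u - 6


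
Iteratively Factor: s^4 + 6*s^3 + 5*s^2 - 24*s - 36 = (s + 3)*(s^3 + 3*s^2 - 4*s - 12) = (s + 3)^2*(s^2 - 4) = (s + 2)*(s + 3)^2*(s - 2)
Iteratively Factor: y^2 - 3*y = (y)*(y - 3)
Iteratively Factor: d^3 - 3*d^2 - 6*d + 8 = (d - 1)*(d^2 - 2*d - 8) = (d - 4)*(d - 1)*(d + 2)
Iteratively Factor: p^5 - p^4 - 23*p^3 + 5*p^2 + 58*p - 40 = (p - 5)*(p^4 + 4*p^3 - 3*p^2 - 10*p + 8) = (p - 5)*(p - 1)*(p^3 + 5*p^2 + 2*p - 8) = (p - 5)*(p - 1)^2*(p^2 + 6*p + 8) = (p - 5)*(p - 1)^2*(p + 2)*(p + 4)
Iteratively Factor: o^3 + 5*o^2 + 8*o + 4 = (o + 1)*(o^2 + 4*o + 4) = (o + 1)*(o + 2)*(o + 2)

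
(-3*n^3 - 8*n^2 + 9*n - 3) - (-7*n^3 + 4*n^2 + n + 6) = 4*n^3 - 12*n^2 + 8*n - 9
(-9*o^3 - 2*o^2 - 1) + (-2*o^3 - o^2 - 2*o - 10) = -11*o^3 - 3*o^2 - 2*o - 11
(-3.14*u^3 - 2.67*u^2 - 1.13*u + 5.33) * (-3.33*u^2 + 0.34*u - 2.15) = 10.4562*u^5 + 7.8235*u^4 + 9.6061*u^3 - 12.3926*u^2 + 4.2417*u - 11.4595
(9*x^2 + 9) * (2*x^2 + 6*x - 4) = 18*x^4 + 54*x^3 - 18*x^2 + 54*x - 36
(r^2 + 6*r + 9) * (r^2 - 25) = r^4 + 6*r^3 - 16*r^2 - 150*r - 225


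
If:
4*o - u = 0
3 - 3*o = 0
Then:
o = 1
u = 4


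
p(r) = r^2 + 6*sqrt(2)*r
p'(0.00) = 8.49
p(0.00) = 0.00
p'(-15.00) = -21.51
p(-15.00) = 97.72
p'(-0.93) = 6.63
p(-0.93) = -7.03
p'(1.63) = 11.75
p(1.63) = 16.49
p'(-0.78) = 6.93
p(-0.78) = -6.01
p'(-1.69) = 5.11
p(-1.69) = -11.48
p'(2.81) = 14.11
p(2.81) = 31.74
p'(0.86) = 10.21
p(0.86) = 8.04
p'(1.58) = 11.65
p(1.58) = 15.90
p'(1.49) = 11.47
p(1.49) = 14.86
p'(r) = 2*r + 6*sqrt(2)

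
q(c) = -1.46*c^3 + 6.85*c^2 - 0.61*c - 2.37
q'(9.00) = -232.09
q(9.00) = -517.35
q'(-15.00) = -1191.61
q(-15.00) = 6475.53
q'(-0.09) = -1.88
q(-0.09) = -2.26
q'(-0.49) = -8.37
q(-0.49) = -0.25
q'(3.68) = -9.51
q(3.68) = 15.39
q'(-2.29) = -54.95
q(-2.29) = 52.48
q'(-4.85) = -170.08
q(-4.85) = 328.28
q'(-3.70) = -111.26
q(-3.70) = 167.62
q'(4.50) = -27.66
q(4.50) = 0.56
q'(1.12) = 9.24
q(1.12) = 3.49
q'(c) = -4.38*c^2 + 13.7*c - 0.61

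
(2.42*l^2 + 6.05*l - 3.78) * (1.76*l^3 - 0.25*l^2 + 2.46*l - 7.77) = 4.2592*l^5 + 10.043*l^4 - 2.2121*l^3 - 2.9754*l^2 - 56.3073*l + 29.3706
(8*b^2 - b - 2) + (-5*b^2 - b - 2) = 3*b^2 - 2*b - 4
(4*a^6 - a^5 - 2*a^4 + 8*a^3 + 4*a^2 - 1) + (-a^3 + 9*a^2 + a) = 4*a^6 - a^5 - 2*a^4 + 7*a^3 + 13*a^2 + a - 1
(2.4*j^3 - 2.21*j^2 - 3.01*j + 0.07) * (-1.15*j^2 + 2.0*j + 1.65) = -2.76*j^5 + 7.3415*j^4 + 3.0015*j^3 - 9.747*j^2 - 4.8265*j + 0.1155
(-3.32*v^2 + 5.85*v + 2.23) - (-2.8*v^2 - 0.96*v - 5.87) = -0.52*v^2 + 6.81*v + 8.1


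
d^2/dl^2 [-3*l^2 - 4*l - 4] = -6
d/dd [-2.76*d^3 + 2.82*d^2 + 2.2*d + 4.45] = -8.28*d^2 + 5.64*d + 2.2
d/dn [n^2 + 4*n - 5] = 2*n + 4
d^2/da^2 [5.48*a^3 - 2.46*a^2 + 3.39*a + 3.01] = 32.88*a - 4.92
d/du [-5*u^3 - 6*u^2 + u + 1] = -15*u^2 - 12*u + 1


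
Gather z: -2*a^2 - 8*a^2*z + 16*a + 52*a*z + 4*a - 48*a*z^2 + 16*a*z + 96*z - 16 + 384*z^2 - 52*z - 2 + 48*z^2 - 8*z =-2*a^2 + 20*a + z^2*(432 - 48*a) + z*(-8*a^2 + 68*a + 36) - 18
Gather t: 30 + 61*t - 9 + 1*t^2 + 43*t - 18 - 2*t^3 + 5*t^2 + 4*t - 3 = -2*t^3 + 6*t^2 + 108*t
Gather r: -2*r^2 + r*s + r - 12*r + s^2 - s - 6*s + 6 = -2*r^2 + r*(s - 11) + s^2 - 7*s + 6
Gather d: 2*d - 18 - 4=2*d - 22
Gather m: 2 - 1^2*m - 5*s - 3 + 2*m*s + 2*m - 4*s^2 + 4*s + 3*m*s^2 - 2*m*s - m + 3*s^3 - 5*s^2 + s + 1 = 3*m*s^2 + 3*s^3 - 9*s^2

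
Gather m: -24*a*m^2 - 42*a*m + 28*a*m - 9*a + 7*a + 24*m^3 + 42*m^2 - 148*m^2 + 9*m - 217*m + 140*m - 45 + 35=-2*a + 24*m^3 + m^2*(-24*a - 106) + m*(-14*a - 68) - 10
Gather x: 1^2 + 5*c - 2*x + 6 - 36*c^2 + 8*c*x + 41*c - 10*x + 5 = -36*c^2 + 46*c + x*(8*c - 12) + 12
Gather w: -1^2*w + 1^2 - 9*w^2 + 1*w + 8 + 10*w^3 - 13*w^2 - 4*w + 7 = 10*w^3 - 22*w^2 - 4*w + 16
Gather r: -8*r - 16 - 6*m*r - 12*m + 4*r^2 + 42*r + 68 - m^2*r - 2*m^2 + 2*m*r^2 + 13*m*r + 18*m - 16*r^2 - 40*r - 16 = -2*m^2 + 6*m + r^2*(2*m - 12) + r*(-m^2 + 7*m - 6) + 36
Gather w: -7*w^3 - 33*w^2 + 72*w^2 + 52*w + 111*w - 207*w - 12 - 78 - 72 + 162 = -7*w^3 + 39*w^2 - 44*w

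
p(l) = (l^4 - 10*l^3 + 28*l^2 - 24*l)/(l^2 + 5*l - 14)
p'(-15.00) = -32.20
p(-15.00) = 669.38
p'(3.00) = -0.81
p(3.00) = -0.90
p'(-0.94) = 5.42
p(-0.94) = -3.16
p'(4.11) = -0.14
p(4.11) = -1.48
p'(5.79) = 1.59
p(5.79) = -0.36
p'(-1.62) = 10.06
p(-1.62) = -8.31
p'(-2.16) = 15.64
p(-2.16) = -15.15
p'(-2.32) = 17.75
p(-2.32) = -17.82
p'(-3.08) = 32.14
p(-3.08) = -36.24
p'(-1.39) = 8.24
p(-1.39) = -6.21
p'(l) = (-2*l - 5)*(l^4 - 10*l^3 + 28*l^2 - 24*l)/(l^2 + 5*l - 14)^2 + (4*l^3 - 30*l^2 + 56*l - 24)/(l^2 + 5*l - 14)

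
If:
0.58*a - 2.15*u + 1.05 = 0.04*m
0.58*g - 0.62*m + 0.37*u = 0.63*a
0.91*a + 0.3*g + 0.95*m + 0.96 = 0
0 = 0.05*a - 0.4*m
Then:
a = -0.64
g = -0.99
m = -0.08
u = 0.32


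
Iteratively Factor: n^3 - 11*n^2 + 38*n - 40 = (n - 4)*(n^2 - 7*n + 10) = (n - 5)*(n - 4)*(n - 2)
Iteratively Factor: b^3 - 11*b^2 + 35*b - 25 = (b - 1)*(b^2 - 10*b + 25) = (b - 5)*(b - 1)*(b - 5)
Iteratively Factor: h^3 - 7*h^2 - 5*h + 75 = (h - 5)*(h^2 - 2*h - 15) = (h - 5)^2*(h + 3)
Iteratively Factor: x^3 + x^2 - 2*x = (x)*(x^2 + x - 2) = x*(x - 1)*(x + 2)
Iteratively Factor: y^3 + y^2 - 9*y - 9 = (y + 3)*(y^2 - 2*y - 3) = (y - 3)*(y + 3)*(y + 1)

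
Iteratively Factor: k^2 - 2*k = (k)*(k - 2)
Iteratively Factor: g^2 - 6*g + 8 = (g - 4)*(g - 2)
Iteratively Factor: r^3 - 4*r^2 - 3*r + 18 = (r + 2)*(r^2 - 6*r + 9) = (r - 3)*(r + 2)*(r - 3)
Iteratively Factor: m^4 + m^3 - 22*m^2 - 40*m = (m - 5)*(m^3 + 6*m^2 + 8*m) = (m - 5)*(m + 4)*(m^2 + 2*m) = (m - 5)*(m + 2)*(m + 4)*(m)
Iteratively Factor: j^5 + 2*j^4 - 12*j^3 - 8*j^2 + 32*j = (j + 2)*(j^4 - 12*j^2 + 16*j) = (j + 2)*(j + 4)*(j^3 - 4*j^2 + 4*j) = (j - 2)*(j + 2)*(j + 4)*(j^2 - 2*j) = j*(j - 2)*(j + 2)*(j + 4)*(j - 2)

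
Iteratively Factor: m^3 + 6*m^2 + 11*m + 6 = (m + 1)*(m^2 + 5*m + 6) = (m + 1)*(m + 3)*(m + 2)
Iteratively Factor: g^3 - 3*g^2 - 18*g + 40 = (g - 2)*(g^2 - g - 20) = (g - 5)*(g - 2)*(g + 4)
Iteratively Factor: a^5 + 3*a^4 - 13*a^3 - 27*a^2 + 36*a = (a)*(a^4 + 3*a^3 - 13*a^2 - 27*a + 36) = a*(a + 4)*(a^3 - a^2 - 9*a + 9) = a*(a - 1)*(a + 4)*(a^2 - 9) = a*(a - 1)*(a + 3)*(a + 4)*(a - 3)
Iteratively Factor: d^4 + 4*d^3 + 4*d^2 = (d)*(d^3 + 4*d^2 + 4*d) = d*(d + 2)*(d^2 + 2*d) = d*(d + 2)^2*(d)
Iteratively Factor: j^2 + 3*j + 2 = (j + 2)*(j + 1)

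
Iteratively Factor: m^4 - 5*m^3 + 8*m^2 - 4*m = (m - 1)*(m^3 - 4*m^2 + 4*m) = (m - 2)*(m - 1)*(m^2 - 2*m) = (m - 2)^2*(m - 1)*(m)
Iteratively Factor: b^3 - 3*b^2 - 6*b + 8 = (b - 4)*(b^2 + b - 2) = (b - 4)*(b - 1)*(b + 2)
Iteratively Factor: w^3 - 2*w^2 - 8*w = (w - 4)*(w^2 + 2*w) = w*(w - 4)*(w + 2)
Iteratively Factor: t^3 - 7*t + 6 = (t + 3)*(t^2 - 3*t + 2) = (t - 2)*(t + 3)*(t - 1)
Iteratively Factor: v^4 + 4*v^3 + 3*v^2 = (v)*(v^3 + 4*v^2 + 3*v) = v*(v + 1)*(v^2 + 3*v) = v^2*(v + 1)*(v + 3)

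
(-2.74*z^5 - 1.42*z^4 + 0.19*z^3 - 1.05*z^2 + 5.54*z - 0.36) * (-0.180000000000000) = 0.4932*z^5 + 0.2556*z^4 - 0.0342*z^3 + 0.189*z^2 - 0.9972*z + 0.0648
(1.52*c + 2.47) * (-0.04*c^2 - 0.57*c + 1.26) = -0.0608*c^3 - 0.9652*c^2 + 0.5073*c + 3.1122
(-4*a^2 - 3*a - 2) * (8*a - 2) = -32*a^3 - 16*a^2 - 10*a + 4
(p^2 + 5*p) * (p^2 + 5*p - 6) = p^4 + 10*p^3 + 19*p^2 - 30*p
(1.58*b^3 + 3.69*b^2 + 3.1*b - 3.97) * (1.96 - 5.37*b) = -8.4846*b^4 - 16.7185*b^3 - 9.4146*b^2 + 27.3949*b - 7.7812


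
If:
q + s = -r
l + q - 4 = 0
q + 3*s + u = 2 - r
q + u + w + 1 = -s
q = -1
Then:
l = 5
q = -1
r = -w - 1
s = w + 2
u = -2*w - 2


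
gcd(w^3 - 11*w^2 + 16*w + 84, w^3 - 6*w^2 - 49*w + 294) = w^2 - 13*w + 42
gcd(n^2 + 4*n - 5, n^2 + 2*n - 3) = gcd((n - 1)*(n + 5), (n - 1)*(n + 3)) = n - 1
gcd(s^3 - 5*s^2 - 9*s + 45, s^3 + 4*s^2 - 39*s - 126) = s + 3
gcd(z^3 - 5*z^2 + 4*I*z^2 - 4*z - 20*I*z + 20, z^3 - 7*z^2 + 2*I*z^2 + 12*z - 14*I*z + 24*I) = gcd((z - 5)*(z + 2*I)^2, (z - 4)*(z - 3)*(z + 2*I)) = z + 2*I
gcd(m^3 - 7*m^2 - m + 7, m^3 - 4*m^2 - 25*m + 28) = m^2 - 8*m + 7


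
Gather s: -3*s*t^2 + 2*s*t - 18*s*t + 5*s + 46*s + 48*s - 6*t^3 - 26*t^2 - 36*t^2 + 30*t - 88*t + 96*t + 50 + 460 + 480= s*(-3*t^2 - 16*t + 99) - 6*t^3 - 62*t^2 + 38*t + 990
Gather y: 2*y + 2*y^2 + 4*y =2*y^2 + 6*y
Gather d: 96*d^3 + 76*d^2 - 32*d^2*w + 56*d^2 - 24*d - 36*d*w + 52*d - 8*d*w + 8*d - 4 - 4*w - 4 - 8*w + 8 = 96*d^3 + d^2*(132 - 32*w) + d*(36 - 44*w) - 12*w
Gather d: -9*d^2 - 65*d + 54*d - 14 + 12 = -9*d^2 - 11*d - 2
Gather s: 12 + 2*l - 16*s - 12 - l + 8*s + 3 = l - 8*s + 3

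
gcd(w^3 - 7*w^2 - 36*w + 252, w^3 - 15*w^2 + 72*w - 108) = w - 6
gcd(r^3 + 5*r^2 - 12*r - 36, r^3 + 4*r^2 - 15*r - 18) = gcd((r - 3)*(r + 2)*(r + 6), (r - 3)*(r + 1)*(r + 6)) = r^2 + 3*r - 18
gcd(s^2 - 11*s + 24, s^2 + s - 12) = s - 3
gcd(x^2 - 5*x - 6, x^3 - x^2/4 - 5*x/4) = x + 1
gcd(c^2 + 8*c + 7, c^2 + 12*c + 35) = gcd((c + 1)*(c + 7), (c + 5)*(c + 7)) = c + 7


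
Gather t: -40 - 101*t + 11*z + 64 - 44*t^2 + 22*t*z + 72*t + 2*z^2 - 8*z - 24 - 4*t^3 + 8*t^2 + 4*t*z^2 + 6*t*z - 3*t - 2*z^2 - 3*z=-4*t^3 - 36*t^2 + t*(4*z^2 + 28*z - 32)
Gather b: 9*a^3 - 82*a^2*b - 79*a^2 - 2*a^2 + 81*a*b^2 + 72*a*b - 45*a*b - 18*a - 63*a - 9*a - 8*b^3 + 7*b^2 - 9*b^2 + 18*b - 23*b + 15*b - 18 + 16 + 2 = 9*a^3 - 81*a^2 - 90*a - 8*b^3 + b^2*(81*a - 2) + b*(-82*a^2 + 27*a + 10)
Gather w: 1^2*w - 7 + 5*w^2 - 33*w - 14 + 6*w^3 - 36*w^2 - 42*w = 6*w^3 - 31*w^2 - 74*w - 21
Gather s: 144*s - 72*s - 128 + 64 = 72*s - 64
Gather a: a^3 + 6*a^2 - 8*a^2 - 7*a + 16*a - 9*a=a^3 - 2*a^2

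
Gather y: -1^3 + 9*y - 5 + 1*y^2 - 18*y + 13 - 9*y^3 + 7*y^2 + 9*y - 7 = -9*y^3 + 8*y^2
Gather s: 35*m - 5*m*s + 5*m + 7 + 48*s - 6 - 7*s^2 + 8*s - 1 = 40*m - 7*s^2 + s*(56 - 5*m)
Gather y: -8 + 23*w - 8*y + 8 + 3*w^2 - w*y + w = 3*w^2 + 24*w + y*(-w - 8)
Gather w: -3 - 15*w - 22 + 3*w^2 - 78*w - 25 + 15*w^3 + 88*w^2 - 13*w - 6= 15*w^3 + 91*w^2 - 106*w - 56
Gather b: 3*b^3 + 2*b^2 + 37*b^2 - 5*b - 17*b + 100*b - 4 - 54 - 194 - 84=3*b^3 + 39*b^2 + 78*b - 336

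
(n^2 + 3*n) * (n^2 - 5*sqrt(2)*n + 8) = n^4 - 5*sqrt(2)*n^3 + 3*n^3 - 15*sqrt(2)*n^2 + 8*n^2 + 24*n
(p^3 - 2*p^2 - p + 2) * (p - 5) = p^4 - 7*p^3 + 9*p^2 + 7*p - 10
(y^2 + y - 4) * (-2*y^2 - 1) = -2*y^4 - 2*y^3 + 7*y^2 - y + 4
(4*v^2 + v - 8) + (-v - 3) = 4*v^2 - 11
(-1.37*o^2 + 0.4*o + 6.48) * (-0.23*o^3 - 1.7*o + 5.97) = 0.3151*o^5 - 0.092*o^4 + 0.8386*o^3 - 8.8589*o^2 - 8.628*o + 38.6856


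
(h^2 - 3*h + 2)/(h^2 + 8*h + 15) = (h^2 - 3*h + 2)/(h^2 + 8*h + 15)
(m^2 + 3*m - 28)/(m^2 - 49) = (m - 4)/(m - 7)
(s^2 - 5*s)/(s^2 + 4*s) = (s - 5)/(s + 4)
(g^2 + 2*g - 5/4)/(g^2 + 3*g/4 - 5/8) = 2*(2*g + 5)/(4*g + 5)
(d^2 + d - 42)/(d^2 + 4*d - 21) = (d - 6)/(d - 3)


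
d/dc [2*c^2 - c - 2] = 4*c - 1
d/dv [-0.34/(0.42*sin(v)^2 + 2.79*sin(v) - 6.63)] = (0.2856*sin(v) + 0.9486)*cos(v)/(0.42*sin(v)^2 + 2.79*sin(v) - 6.63)^2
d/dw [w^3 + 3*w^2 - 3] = 3*w*(w + 2)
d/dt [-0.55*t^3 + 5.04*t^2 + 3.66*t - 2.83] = -1.65*t^2 + 10.08*t + 3.66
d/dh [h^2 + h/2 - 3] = 2*h + 1/2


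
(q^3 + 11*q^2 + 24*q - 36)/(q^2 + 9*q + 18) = (q^2 + 5*q - 6)/(q + 3)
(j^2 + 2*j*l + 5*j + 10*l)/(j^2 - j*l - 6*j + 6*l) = (j^2 + 2*j*l + 5*j + 10*l)/(j^2 - j*l - 6*j + 6*l)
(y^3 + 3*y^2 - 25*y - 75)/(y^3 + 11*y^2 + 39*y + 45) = (y - 5)/(y + 3)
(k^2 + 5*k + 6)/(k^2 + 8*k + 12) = (k + 3)/(k + 6)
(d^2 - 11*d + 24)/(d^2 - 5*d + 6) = (d - 8)/(d - 2)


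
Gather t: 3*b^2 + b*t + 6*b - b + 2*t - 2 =3*b^2 + 5*b + t*(b + 2) - 2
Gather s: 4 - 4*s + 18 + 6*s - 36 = 2*s - 14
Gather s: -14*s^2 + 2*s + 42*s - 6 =-14*s^2 + 44*s - 6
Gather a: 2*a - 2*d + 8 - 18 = 2*a - 2*d - 10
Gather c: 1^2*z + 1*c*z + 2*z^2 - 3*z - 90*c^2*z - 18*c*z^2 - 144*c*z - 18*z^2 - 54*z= -90*c^2*z + c*(-18*z^2 - 143*z) - 16*z^2 - 56*z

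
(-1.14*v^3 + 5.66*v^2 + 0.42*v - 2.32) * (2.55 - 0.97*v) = 1.1058*v^4 - 8.3972*v^3 + 14.0256*v^2 + 3.3214*v - 5.916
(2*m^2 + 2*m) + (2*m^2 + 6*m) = 4*m^2 + 8*m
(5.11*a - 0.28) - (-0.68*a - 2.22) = 5.79*a + 1.94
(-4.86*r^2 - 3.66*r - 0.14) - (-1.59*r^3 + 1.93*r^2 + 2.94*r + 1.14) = 1.59*r^3 - 6.79*r^2 - 6.6*r - 1.28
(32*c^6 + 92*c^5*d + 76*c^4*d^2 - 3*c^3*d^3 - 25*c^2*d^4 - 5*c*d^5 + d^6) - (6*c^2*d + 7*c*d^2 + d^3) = 32*c^6 + 92*c^5*d + 76*c^4*d^2 - 3*c^3*d^3 - 25*c^2*d^4 - 6*c^2*d - 5*c*d^5 - 7*c*d^2 + d^6 - d^3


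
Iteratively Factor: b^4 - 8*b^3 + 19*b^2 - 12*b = (b - 1)*(b^3 - 7*b^2 + 12*b) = (b - 3)*(b - 1)*(b^2 - 4*b) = b*(b - 3)*(b - 1)*(b - 4)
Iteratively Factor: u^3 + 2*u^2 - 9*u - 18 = (u - 3)*(u^2 + 5*u + 6) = (u - 3)*(u + 3)*(u + 2)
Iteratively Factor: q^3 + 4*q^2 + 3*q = (q + 1)*(q^2 + 3*q) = (q + 1)*(q + 3)*(q)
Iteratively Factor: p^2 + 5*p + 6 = (p + 3)*(p + 2)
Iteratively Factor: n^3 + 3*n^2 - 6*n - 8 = (n + 4)*(n^2 - n - 2) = (n + 1)*(n + 4)*(n - 2)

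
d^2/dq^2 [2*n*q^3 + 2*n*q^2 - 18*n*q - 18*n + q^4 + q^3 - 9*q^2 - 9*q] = 12*n*q + 4*n + 12*q^2 + 6*q - 18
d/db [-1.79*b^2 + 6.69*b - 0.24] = 6.69 - 3.58*b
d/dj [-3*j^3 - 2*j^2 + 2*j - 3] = -9*j^2 - 4*j + 2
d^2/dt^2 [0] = 0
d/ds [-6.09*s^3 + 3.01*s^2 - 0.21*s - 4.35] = -18.27*s^2 + 6.02*s - 0.21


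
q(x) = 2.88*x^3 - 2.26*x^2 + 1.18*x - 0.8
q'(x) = 8.64*x^2 - 4.52*x + 1.18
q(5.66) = 455.68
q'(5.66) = 252.38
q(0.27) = -0.59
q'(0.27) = 0.59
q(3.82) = 131.27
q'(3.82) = 109.99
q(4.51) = 222.75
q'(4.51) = 156.53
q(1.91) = 13.28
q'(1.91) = 24.07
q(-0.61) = -3.01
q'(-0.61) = 7.15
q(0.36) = -0.53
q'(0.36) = 0.67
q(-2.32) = -51.66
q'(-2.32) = 58.17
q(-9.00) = -2294.00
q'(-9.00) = 741.70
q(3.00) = 60.16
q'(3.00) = 65.38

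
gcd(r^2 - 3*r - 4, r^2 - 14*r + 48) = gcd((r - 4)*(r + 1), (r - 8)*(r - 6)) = 1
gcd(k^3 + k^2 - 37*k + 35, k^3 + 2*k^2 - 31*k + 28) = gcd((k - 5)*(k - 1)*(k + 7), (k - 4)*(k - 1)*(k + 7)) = k^2 + 6*k - 7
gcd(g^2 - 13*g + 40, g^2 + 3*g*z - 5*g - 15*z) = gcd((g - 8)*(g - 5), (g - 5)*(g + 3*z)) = g - 5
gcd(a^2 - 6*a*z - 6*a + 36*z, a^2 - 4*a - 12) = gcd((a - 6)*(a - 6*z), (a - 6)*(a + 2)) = a - 6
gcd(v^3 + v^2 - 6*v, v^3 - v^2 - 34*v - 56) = 1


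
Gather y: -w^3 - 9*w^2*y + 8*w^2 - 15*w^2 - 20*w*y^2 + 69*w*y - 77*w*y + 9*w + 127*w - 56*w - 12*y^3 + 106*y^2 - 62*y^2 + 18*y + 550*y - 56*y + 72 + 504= -w^3 - 7*w^2 + 80*w - 12*y^3 + y^2*(44 - 20*w) + y*(-9*w^2 - 8*w + 512) + 576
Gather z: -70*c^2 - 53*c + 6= -70*c^2 - 53*c + 6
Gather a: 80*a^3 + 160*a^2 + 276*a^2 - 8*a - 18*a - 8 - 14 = 80*a^3 + 436*a^2 - 26*a - 22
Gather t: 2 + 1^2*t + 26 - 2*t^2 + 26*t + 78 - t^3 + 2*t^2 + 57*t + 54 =-t^3 + 84*t + 160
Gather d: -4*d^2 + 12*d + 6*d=-4*d^2 + 18*d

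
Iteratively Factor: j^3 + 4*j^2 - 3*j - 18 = (j + 3)*(j^2 + j - 6) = (j + 3)^2*(j - 2)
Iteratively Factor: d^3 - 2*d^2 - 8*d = (d - 4)*(d^2 + 2*d) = (d - 4)*(d + 2)*(d)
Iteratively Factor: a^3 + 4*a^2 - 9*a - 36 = (a - 3)*(a^2 + 7*a + 12) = (a - 3)*(a + 4)*(a + 3)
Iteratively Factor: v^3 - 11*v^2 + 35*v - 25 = (v - 1)*(v^2 - 10*v + 25) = (v - 5)*(v - 1)*(v - 5)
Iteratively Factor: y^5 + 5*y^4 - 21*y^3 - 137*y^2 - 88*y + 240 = (y + 4)*(y^4 + y^3 - 25*y^2 - 37*y + 60) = (y + 4)^2*(y^3 - 3*y^2 - 13*y + 15) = (y + 3)*(y + 4)^2*(y^2 - 6*y + 5) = (y - 1)*(y + 3)*(y + 4)^2*(y - 5)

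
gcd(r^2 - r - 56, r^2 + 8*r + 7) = r + 7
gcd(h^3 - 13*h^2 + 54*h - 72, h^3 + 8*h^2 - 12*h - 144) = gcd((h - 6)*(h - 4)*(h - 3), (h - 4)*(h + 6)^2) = h - 4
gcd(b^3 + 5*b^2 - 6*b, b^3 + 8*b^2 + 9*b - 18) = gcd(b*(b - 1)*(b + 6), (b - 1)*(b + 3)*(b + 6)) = b^2 + 5*b - 6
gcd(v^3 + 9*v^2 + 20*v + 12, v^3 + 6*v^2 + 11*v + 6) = v^2 + 3*v + 2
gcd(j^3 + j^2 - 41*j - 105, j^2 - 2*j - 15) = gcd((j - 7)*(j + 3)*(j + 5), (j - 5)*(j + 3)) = j + 3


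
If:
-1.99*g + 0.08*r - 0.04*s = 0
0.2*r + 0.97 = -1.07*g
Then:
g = -0.0165425971877585*s - 0.160463192721257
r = 0.0885028949545079*s - 3.99152191894127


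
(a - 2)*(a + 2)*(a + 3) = a^3 + 3*a^2 - 4*a - 12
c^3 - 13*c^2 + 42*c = c*(c - 7)*(c - 6)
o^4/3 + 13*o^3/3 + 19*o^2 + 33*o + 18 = (o/3 + 1)*(o + 1)*(o + 3)*(o + 6)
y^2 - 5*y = y*(y - 5)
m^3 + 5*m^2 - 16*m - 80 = (m - 4)*(m + 4)*(m + 5)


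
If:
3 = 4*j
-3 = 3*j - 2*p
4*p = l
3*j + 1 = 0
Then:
No Solution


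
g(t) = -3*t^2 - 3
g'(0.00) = 0.00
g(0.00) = -3.00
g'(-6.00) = 36.00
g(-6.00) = -111.00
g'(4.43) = -26.58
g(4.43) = -61.87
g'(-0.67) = 4.02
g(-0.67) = -4.35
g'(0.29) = -1.74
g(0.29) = -3.25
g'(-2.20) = 13.20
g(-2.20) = -17.52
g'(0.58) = -3.48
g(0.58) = -4.01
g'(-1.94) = 11.64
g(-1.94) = -14.29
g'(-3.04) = 18.24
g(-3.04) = -30.72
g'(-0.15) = 0.90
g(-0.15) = -3.07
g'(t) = -6*t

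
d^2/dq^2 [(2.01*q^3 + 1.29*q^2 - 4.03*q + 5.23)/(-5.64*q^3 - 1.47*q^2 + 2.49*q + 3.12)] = (-48.739752*q^6 + 599.790312*q^5 - 2329.031232*q^4 - 933.769386*q^3 + 1094.66991*q^2 - 443.825082*q - 200.55807)/(179.406144*q^9 + 140.280336*q^8 - 201.055284*q^7 - 418.425885*q^6 - 66.440007*q^5 + 270.012609*q^4 + 217.788615*q^3 - 15.104232*q^2 - 72.715968*q - 30.371328)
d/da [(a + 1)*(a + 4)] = 2*a + 5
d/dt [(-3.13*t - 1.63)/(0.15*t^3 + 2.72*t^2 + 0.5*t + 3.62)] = (0.939*t^3 + 9.2471*t^2 + 8.8672*t - 10.5156)/(0.0225*t^6 + 0.816*t^5 + 7.5484*t^4 + 3.806*t^3 + 19.9428*t^2 + 3.62*t + 13.1044)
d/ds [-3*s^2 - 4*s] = -6*s - 4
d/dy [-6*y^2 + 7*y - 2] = 7 - 12*y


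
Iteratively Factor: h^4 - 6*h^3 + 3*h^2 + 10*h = (h - 5)*(h^3 - h^2 - 2*h) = h*(h - 5)*(h^2 - h - 2) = h*(h - 5)*(h - 2)*(h + 1)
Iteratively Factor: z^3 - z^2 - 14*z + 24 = (z + 4)*(z^2 - 5*z + 6) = (z - 2)*(z + 4)*(z - 3)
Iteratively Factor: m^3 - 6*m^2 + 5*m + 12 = (m + 1)*(m^2 - 7*m + 12) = (m - 3)*(m + 1)*(m - 4)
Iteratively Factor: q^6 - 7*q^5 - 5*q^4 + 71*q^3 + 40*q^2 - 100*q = (q + 2)*(q^5 - 9*q^4 + 13*q^3 + 45*q^2 - 50*q) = (q - 5)*(q + 2)*(q^4 - 4*q^3 - 7*q^2 + 10*q) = (q - 5)*(q + 2)^2*(q^3 - 6*q^2 + 5*q) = (q - 5)^2*(q + 2)^2*(q^2 - q) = (q - 5)^2*(q - 1)*(q + 2)^2*(q)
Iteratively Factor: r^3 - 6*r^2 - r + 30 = (r - 3)*(r^2 - 3*r - 10) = (r - 3)*(r + 2)*(r - 5)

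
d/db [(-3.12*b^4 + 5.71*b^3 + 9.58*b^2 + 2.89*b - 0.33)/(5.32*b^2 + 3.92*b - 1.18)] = (-33.1968*b^5 - 6.31399999999999*b^4 + 59.4928*b^3 + 1.9654*b^2 - 19.0976*b - 2.1166)/(28.3024*b^4 + 41.7088*b^3 + 2.8112*b^2 - 9.2512*b + 1.3924)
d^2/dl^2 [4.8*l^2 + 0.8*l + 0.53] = 9.60000000000000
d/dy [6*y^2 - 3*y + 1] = 12*y - 3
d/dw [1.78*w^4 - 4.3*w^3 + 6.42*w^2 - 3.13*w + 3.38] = 7.12*w^3 - 12.9*w^2 + 12.84*w - 3.13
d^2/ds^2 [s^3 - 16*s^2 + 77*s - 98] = 6*s - 32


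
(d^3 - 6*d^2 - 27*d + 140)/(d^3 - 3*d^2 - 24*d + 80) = (d - 7)/(d - 4)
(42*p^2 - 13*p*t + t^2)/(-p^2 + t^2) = (-42*p^2 + 13*p*t - t^2)/(p^2 - t^2)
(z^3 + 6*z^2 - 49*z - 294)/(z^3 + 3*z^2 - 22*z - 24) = (z^2 - 49)/(z^2 - 3*z - 4)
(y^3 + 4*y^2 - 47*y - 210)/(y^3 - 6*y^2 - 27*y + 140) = (y + 6)/(y - 4)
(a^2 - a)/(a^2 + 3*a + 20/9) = 9*a*(a - 1)/(9*a^2 + 27*a + 20)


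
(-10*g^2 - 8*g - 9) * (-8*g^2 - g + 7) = 80*g^4 + 74*g^3 + 10*g^2 - 47*g - 63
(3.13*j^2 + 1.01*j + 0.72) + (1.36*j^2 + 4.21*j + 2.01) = 4.49*j^2 + 5.22*j + 2.73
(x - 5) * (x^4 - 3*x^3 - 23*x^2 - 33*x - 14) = x^5 - 8*x^4 - 8*x^3 + 82*x^2 + 151*x + 70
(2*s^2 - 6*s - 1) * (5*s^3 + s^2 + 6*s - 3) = 10*s^5 - 28*s^4 + s^3 - 43*s^2 + 12*s + 3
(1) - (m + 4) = -m - 3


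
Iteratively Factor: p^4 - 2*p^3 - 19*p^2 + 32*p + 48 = (p - 3)*(p^3 + p^2 - 16*p - 16) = (p - 3)*(p + 4)*(p^2 - 3*p - 4) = (p - 3)*(p + 1)*(p + 4)*(p - 4)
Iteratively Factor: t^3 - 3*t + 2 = (t - 1)*(t^2 + t - 2) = (t - 1)*(t + 2)*(t - 1)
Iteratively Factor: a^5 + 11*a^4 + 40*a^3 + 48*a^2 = (a)*(a^4 + 11*a^3 + 40*a^2 + 48*a) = a^2*(a^3 + 11*a^2 + 40*a + 48) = a^2*(a + 3)*(a^2 + 8*a + 16) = a^2*(a + 3)*(a + 4)*(a + 4)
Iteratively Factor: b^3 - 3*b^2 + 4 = (b - 2)*(b^2 - b - 2) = (b - 2)^2*(b + 1)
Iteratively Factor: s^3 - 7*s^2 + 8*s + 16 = (s - 4)*(s^2 - 3*s - 4) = (s - 4)*(s + 1)*(s - 4)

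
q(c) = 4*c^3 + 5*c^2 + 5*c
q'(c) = 12*c^2 + 10*c + 5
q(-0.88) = -3.25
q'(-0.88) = 5.49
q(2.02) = 63.47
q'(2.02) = 74.16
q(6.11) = 1129.61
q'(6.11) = 514.09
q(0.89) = 11.23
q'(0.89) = 23.41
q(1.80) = 48.53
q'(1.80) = 61.88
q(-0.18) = -0.76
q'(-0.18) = 3.59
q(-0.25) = -1.00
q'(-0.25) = 3.25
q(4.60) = 518.14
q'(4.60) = 304.92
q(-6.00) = -714.00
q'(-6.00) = 377.00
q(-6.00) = -714.00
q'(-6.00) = 377.00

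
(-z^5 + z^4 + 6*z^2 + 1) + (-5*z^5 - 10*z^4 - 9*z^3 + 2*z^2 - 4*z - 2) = -6*z^5 - 9*z^4 - 9*z^3 + 8*z^2 - 4*z - 1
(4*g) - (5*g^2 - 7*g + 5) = -5*g^2 + 11*g - 5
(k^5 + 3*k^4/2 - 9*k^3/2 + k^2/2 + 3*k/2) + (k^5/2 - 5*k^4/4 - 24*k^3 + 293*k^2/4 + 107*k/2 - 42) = 3*k^5/2 + k^4/4 - 57*k^3/2 + 295*k^2/4 + 55*k - 42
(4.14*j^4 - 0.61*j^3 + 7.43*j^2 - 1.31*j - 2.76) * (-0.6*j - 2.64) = -2.484*j^5 - 10.5636*j^4 - 2.8476*j^3 - 18.8292*j^2 + 5.1144*j + 7.2864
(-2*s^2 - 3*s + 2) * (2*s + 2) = -4*s^3 - 10*s^2 - 2*s + 4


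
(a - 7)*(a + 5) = a^2 - 2*a - 35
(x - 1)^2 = x^2 - 2*x + 1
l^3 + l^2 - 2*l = l*(l - 1)*(l + 2)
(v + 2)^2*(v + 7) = v^3 + 11*v^2 + 32*v + 28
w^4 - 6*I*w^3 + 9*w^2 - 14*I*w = w*(w - 7*I)*(w - I)*(w + 2*I)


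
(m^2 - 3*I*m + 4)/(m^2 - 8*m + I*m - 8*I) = (m - 4*I)/(m - 8)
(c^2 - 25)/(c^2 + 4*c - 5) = (c - 5)/(c - 1)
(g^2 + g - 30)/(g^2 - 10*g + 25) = (g + 6)/(g - 5)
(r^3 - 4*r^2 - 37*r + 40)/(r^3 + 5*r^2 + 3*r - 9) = (r^2 - 3*r - 40)/(r^2 + 6*r + 9)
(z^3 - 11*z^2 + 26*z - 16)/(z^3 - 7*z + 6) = (z - 8)/(z + 3)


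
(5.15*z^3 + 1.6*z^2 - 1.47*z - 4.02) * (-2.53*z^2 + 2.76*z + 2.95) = -13.0295*z^5 + 10.166*z^4 + 23.3276*z^3 + 10.8334*z^2 - 15.4317*z - 11.859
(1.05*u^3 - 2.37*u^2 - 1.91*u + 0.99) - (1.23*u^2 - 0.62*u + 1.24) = 1.05*u^3 - 3.6*u^2 - 1.29*u - 0.25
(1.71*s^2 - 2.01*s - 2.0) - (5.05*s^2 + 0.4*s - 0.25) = -3.34*s^2 - 2.41*s - 1.75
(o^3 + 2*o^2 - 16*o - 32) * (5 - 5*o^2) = -5*o^5 - 10*o^4 + 85*o^3 + 170*o^2 - 80*o - 160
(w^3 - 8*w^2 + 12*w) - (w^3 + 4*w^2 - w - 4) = -12*w^2 + 13*w + 4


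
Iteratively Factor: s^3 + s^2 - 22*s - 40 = (s - 5)*(s^2 + 6*s + 8) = (s - 5)*(s + 4)*(s + 2)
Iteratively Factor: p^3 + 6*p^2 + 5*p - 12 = (p + 4)*(p^2 + 2*p - 3) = (p + 3)*(p + 4)*(p - 1)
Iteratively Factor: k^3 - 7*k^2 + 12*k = (k - 3)*(k^2 - 4*k) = k*(k - 3)*(k - 4)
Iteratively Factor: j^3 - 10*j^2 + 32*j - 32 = (j - 2)*(j^2 - 8*j + 16) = (j - 4)*(j - 2)*(j - 4)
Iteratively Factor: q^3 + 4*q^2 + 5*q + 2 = (q + 1)*(q^2 + 3*q + 2) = (q + 1)*(q + 2)*(q + 1)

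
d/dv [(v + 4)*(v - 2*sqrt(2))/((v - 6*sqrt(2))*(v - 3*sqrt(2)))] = (-7*sqrt(2)*v^2 - 4*v^2 + 16*sqrt(2)*v + 72*v - 72*sqrt(2))/(v^4 - 18*sqrt(2)*v^3 + 234*v^2 - 648*sqrt(2)*v + 1296)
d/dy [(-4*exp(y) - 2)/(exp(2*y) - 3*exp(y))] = 2*(2*exp(2*y) + 2*exp(y) - 3)*exp(-y)/(exp(2*y) - 6*exp(y) + 9)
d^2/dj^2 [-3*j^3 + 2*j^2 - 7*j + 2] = 4 - 18*j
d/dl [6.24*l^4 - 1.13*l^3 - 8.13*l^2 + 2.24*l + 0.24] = 24.96*l^3 - 3.39*l^2 - 16.26*l + 2.24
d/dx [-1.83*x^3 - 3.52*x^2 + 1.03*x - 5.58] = -5.49*x^2 - 7.04*x + 1.03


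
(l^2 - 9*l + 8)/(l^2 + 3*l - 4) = (l - 8)/(l + 4)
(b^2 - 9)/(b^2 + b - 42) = (b^2 - 9)/(b^2 + b - 42)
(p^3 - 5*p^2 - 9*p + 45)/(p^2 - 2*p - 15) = p - 3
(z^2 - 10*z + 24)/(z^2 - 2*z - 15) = (-z^2 + 10*z - 24)/(-z^2 + 2*z + 15)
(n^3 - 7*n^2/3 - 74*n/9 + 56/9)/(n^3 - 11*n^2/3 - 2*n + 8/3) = (n + 7/3)/(n + 1)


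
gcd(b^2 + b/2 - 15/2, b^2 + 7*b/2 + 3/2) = b + 3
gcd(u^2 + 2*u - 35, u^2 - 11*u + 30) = u - 5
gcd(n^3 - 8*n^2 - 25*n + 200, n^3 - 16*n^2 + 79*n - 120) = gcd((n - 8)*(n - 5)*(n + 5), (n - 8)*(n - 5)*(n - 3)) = n^2 - 13*n + 40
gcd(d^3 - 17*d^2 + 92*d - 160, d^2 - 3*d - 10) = d - 5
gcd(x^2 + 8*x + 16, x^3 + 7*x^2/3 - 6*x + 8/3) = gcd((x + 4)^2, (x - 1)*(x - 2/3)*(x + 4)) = x + 4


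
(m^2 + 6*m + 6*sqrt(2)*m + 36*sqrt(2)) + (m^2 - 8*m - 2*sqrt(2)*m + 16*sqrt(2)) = 2*m^2 - 2*m + 4*sqrt(2)*m + 52*sqrt(2)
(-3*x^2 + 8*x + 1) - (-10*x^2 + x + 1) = 7*x^2 + 7*x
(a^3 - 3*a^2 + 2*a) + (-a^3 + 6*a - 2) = -3*a^2 + 8*a - 2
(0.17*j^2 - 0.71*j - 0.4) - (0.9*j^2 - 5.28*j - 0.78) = -0.73*j^2 + 4.57*j + 0.38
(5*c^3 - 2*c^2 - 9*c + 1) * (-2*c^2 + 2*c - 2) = -10*c^5 + 14*c^4 + 4*c^3 - 16*c^2 + 20*c - 2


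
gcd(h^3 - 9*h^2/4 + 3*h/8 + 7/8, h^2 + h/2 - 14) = 1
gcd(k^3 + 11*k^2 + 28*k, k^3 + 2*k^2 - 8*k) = k^2 + 4*k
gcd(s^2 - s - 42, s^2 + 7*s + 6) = s + 6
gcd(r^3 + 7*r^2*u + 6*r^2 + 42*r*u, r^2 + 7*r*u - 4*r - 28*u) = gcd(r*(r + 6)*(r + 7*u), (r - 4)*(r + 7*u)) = r + 7*u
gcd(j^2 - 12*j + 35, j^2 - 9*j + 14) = j - 7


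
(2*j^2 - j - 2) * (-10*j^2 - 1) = -20*j^4 + 10*j^3 + 18*j^2 + j + 2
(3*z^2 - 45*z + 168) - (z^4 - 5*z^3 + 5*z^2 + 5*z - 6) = -z^4 + 5*z^3 - 2*z^2 - 50*z + 174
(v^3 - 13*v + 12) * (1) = v^3 - 13*v + 12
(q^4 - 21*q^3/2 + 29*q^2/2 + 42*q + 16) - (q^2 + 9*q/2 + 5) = q^4 - 21*q^3/2 + 27*q^2/2 + 75*q/2 + 11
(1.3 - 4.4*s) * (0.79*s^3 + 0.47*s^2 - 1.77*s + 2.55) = -3.476*s^4 - 1.041*s^3 + 8.399*s^2 - 13.521*s + 3.315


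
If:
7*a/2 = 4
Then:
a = 8/7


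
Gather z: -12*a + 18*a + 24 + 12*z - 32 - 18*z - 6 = 6*a - 6*z - 14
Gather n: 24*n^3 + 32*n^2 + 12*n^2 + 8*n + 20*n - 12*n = 24*n^3 + 44*n^2 + 16*n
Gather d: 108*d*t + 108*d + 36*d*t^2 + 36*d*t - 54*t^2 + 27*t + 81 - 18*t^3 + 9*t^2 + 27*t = d*(36*t^2 + 144*t + 108) - 18*t^3 - 45*t^2 + 54*t + 81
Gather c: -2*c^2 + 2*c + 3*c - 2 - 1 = -2*c^2 + 5*c - 3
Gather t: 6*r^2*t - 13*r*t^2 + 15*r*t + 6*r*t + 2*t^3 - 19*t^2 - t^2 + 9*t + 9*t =2*t^3 + t^2*(-13*r - 20) + t*(6*r^2 + 21*r + 18)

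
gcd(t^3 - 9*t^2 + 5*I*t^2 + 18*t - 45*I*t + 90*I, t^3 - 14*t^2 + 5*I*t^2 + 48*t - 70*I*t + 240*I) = t^2 + t*(-6 + 5*I) - 30*I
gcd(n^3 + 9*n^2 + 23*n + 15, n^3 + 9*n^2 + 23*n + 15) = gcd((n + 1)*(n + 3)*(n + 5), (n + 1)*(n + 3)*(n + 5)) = n^3 + 9*n^2 + 23*n + 15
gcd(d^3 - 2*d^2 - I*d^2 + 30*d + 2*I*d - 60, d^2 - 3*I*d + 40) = d + 5*I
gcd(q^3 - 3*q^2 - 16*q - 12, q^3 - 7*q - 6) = q^2 + 3*q + 2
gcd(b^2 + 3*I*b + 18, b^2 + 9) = b - 3*I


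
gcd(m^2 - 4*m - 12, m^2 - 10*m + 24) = m - 6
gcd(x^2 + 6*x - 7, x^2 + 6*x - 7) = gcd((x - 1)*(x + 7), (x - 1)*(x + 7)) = x^2 + 6*x - 7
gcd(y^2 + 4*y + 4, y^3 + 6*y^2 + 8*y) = y + 2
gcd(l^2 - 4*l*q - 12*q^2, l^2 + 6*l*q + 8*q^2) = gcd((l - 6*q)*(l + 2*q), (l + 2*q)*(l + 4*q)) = l + 2*q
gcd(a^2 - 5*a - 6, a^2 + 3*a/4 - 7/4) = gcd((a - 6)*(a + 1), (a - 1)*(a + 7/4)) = 1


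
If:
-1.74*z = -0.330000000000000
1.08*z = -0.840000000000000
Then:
No Solution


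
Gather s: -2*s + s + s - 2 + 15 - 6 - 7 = 0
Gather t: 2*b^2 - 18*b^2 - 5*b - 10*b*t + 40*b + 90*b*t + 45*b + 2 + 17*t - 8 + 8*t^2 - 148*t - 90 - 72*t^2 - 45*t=-16*b^2 + 80*b - 64*t^2 + t*(80*b - 176) - 96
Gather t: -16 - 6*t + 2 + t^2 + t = t^2 - 5*t - 14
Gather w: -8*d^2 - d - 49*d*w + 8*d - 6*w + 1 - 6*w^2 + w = -8*d^2 + 7*d - 6*w^2 + w*(-49*d - 5) + 1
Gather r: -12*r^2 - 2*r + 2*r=-12*r^2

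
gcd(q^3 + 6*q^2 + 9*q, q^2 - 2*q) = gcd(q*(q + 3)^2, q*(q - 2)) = q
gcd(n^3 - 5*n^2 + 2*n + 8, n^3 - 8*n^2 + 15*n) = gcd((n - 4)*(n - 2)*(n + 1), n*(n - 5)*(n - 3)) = 1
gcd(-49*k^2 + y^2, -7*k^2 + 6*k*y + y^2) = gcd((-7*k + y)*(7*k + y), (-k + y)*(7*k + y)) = 7*k + y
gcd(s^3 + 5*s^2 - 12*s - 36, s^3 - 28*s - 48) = s + 2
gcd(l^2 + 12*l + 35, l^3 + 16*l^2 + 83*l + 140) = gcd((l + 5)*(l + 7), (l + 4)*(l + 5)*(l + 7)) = l^2 + 12*l + 35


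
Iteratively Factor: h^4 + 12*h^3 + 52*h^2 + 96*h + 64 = (h + 4)*(h^3 + 8*h^2 + 20*h + 16) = (h + 2)*(h + 4)*(h^2 + 6*h + 8) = (h + 2)^2*(h + 4)*(h + 4)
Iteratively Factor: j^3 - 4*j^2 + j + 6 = (j - 3)*(j^2 - j - 2) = (j - 3)*(j + 1)*(j - 2)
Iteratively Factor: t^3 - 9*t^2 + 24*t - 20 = (t - 2)*(t^2 - 7*t + 10) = (t - 5)*(t - 2)*(t - 2)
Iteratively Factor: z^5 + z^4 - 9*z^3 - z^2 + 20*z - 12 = (z + 2)*(z^4 - z^3 - 7*z^2 + 13*z - 6) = (z + 2)*(z + 3)*(z^3 - 4*z^2 + 5*z - 2) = (z - 1)*(z + 2)*(z + 3)*(z^2 - 3*z + 2) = (z - 2)*(z - 1)*(z + 2)*(z + 3)*(z - 1)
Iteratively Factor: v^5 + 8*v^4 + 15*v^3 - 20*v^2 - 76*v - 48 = (v + 3)*(v^4 + 5*v^3 - 20*v - 16) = (v - 2)*(v + 3)*(v^3 + 7*v^2 + 14*v + 8) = (v - 2)*(v + 2)*(v + 3)*(v^2 + 5*v + 4) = (v - 2)*(v + 2)*(v + 3)*(v + 4)*(v + 1)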